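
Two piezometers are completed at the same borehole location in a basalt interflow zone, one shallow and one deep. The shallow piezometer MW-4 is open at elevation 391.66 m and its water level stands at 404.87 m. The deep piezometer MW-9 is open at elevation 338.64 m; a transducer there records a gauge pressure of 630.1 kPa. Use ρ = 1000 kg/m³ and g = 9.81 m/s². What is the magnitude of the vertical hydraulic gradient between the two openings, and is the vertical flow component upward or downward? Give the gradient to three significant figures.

Total head at MW-4: h = 404.87 m (water level in the standpipe).
Pressure head at MW-9: ψ = P/(ρg) = 630.1×1000 / (1000 × 9.81) = 64.23 m.
Total head at MW-9: h = z + ψ = 338.64 + 64.23 = 402.87 m.
Δh = h(MW-4) − h(MW-9) = 404.87 − 402.87 = 2.00 m.
Vertical separation Δz = 391.66 − 338.64 = 53.02 m.
|i_v| = |Δh| / Δz = 2.00 / 53.02 = 0.0377.
Head is higher in the shallow piezometer, so vertical flow is downward (recharge condition).

|i_v| ≈ 0.0377; vertical flow is downward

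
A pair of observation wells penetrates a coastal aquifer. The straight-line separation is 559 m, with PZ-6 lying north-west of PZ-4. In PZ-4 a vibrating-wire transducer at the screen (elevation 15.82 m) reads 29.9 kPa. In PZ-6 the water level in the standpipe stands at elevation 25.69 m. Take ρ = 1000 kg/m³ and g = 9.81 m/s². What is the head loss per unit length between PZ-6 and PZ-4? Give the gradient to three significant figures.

i ≈ 0.0122 m/m

Pressure head at PZ-4: ψ = P/(ρg) = 29.9×1000 / (1000 × 9.81) = 3.05 m.
Total head at PZ-4: h = z + ψ = 15.82 + 3.05 = 18.87 m.
Total head at PZ-6: h = 25.69 m (water level in the piezometer is the total head).
Head difference: h(PZ-4) − h(PZ-6) = 18.87 − 25.69 = -6.82 m.
Hydraulic gradient: i = |Δh| / L = 6.82 / 559 = 0.0122.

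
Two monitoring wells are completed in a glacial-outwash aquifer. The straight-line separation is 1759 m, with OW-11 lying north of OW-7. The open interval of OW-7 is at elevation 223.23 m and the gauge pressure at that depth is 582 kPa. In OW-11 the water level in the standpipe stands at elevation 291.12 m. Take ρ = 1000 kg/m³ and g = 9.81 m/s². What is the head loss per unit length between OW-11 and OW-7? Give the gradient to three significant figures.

i ≈ 0.00487 m/m

Pressure head at OW-7: ψ = P/(ρg) = 582×1000 / (1000 × 9.81) = 59.33 m.
Total head at OW-7: h = z + ψ = 223.23 + 59.33 = 282.56 m.
Total head at OW-11: h = 291.12 m (water level in the piezometer is the total head).
Head difference: h(OW-7) − h(OW-11) = 282.56 − 291.12 = -8.56 m.
Hydraulic gradient: i = |Δh| / L = 8.56 / 1759 = 0.00487.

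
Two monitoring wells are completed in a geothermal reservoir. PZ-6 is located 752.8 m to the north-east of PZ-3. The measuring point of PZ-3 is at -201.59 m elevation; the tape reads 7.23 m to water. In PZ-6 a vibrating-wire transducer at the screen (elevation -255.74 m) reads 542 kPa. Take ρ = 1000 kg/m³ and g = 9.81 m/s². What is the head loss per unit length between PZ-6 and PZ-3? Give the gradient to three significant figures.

Total head at PZ-3: h = -201.59 − 7.23 = -208.82 m.
Pressure head at PZ-6: ψ = P/(ρg) = 542×1000 / (1000 × 9.81) = 55.25 m.
Total head at PZ-6: h = z + ψ = -255.74 + 55.25 = -200.49 m.
Head difference: h(PZ-3) − h(PZ-6) = -208.82 − (-200.49) = -8.33 m.
Hydraulic gradient: i = |Δh| / L = 8.33 / 752.8 = 0.0111.

i ≈ 0.0111 m/m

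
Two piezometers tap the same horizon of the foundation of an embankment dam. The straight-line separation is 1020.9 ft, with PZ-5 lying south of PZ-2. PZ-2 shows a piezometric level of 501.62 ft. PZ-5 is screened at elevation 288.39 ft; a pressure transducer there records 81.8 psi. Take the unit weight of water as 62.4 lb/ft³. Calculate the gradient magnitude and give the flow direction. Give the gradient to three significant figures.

Total head at PZ-2: h = 501.62 ft (water level in the piezometer is the total head).
Pressure head at PZ-5: ψ = 144·P/γ = 144 × 81.8 / 62.4 = 188.77 ft.
Total head at PZ-5: h = z + ψ = 288.39 + 188.77 = 477.16 ft.
Head difference: h(PZ-2) − h(PZ-5) = 501.62 − 477.16 = 24.46 ft.
Hydraulic gradient: i = |Δh| / L = 24.46 / 1020.9 = 0.0240.
Flow is from higher to lower head: from PZ-2 toward PZ-5, i.e. toward the south.

i ≈ 0.0240; groundwater flows toward the south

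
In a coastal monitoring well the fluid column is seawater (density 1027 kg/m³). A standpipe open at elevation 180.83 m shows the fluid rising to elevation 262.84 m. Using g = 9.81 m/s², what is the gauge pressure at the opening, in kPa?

P ≈ 826 kPa

Pressure head ψ = h − z = 262.84 − 180.83 = 82.01 m.
P = ρgψ = 1027 × 9.81 × 82.01 = 826240 Pa ≈ 826 kPa.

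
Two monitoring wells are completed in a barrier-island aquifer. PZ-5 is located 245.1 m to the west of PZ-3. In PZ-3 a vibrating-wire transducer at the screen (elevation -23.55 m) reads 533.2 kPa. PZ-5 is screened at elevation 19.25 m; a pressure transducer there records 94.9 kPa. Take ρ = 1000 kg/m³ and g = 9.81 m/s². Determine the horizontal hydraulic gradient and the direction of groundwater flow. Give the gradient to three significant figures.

Pressure head at PZ-3: ψ = P/(ρg) = 533.2×1000 / (1000 × 9.81) = 54.35 m.
Total head at PZ-3: h = z + ψ = -23.55 + 54.35 = 30.80 m.
Pressure head at PZ-5: ψ = P/(ρg) = 94.9×1000 / (1000 × 9.81) = 9.67 m.
Total head at PZ-5: h = z + ψ = 19.25 + 9.67 = 28.92 m.
Head difference: h(PZ-3) − h(PZ-5) = 30.80 − 28.92 = 1.88 m.
Hydraulic gradient: i = |Δh| / L = 1.88 / 245.1 = 0.00767.
Flow is from higher to lower head: from PZ-3 toward PZ-5, i.e. toward the west.

i ≈ 0.00767; groundwater flows toward the west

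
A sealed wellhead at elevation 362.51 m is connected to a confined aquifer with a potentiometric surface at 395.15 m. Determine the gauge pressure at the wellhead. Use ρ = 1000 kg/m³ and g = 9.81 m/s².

P ≈ 320 kPa

Head above the cap: Δh = 395.15 − 362.51 = 32.64 m.
P = ρgΔh = 1000 × 9.81 × 32.64 = 320198 Pa ≈ 320 kPa.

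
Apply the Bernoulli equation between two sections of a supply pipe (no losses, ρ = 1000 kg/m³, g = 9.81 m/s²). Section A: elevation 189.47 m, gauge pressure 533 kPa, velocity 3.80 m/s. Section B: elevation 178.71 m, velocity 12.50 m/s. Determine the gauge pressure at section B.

Pressure head at A: ψ₁ = P₁/(ρg) = 533×1000 / (1000 × 9.81) = 54.33 m.
Velocity heads: v₁²/2g = 3.80²/19.62 = 0.736 m; v₂²/2g = 12.50²/19.62 = 7.964 m.
Total head H = z₁ + ψ₁ + v₁²/2g = 189.47 + 54.33 + 0.736 = 244.54 m.
ψ₂ = H − z₂ − v₂²/2g = 244.54 − 178.71 − 7.964 = 57.87 m.
P₂ = ρgψ₂ = 1000 × 9.81 × 57.87 ≈ 568 kPa.

P₂ ≈ 568 kPa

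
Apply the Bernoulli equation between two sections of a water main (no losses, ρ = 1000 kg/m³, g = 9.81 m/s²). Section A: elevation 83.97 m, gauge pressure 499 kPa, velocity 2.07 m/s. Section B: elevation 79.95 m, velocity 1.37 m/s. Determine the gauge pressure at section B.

P₂ ≈ 540 kPa

Pressure head at A: ψ₁ = P₁/(ρg) = 499×1000 / (1000 × 9.81) = 50.87 m.
Velocity heads: v₁²/2g = 2.07²/19.62 = 0.218 m; v₂²/2g = 1.37²/19.62 = 0.096 m.
Total head H = z₁ + ψ₁ + v₁²/2g = 83.97 + 50.87 + 0.218 = 135.06 m.
ψ₂ = H − z₂ − v₂²/2g = 135.06 − 79.95 − 0.096 = 55.01 m.
P₂ = ρgψ₂ = 1000 × 9.81 × 55.01 ≈ 540 kPa.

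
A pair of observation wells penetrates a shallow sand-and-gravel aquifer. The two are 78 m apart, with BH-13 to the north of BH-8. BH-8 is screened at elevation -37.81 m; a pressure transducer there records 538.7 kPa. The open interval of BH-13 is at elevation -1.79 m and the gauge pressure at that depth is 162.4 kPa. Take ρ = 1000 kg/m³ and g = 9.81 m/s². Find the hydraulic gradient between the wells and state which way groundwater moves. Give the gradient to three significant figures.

Pressure head at BH-8: ψ = P/(ρg) = 538.7×1000 / (1000 × 9.81) = 54.91 m.
Total head at BH-8: h = z + ψ = -37.81 + 54.91 = 17.10 m.
Pressure head at BH-13: ψ = P/(ρg) = 162.4×1000 / (1000 × 9.81) = 16.55 m.
Total head at BH-13: h = z + ψ = -1.79 + 16.55 = 14.76 m.
Head difference: h(BH-8) − h(BH-13) = 17.10 − 14.76 = 2.34 m.
Hydraulic gradient: i = |Δh| / L = 2.34 / 78 = 0.0300.
Flow is from higher to lower head: from BH-8 toward BH-13, i.e. toward the north.

i ≈ 0.0300; groundwater flows toward the north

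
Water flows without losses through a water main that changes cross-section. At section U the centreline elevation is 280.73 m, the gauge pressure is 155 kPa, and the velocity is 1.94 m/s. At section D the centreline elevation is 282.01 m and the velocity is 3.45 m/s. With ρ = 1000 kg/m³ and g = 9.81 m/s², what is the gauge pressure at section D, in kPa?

Pressure head at U: ψ₁ = P₁/(ρg) = 155×1000 / (1000 × 9.81) = 15.80 m.
Velocity heads: v₁²/2g = 1.94²/19.62 = 0.192 m; v₂²/2g = 3.45²/19.62 = 0.607 m.
Total head H = z₁ + ψ₁ + v₁²/2g = 280.73 + 15.80 + 0.192 = 296.72 m.
ψ₂ = H − z₂ − v₂²/2g = 296.72 − 282.01 − 0.607 = 14.10 m.
P₂ = ρgψ₂ = 1000 × 9.81 × 14.10 ≈ 138 kPa.

P₂ ≈ 138 kPa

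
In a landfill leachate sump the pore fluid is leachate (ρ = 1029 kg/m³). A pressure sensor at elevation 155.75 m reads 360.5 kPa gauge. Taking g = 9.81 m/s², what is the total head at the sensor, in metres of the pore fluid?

h ≈ 191.46 m

ψ = P/(ρg) = 360.5×1000 / (1029 × 9.81) = 35.71 m.
h = z + ψ = 155.75 + 35.71 = 191.46 m.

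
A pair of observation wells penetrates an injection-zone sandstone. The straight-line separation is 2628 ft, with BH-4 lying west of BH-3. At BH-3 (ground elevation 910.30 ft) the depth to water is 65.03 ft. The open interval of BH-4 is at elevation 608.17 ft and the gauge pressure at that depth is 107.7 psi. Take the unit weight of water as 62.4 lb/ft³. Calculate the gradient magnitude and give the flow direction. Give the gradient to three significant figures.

i ≈ 0.00435; groundwater flows toward the east

Total head at BH-3: h = 910.30 − 65.03 = 845.27 ft.
Pressure head at BH-4: ψ = 144·P/γ = 144 × 107.7 / 62.4 = 248.54 ft.
Total head at BH-4: h = z + ψ = 608.17 + 248.54 = 856.71 ft.
Head difference: h(BH-3) − h(BH-4) = 845.27 − 856.71 = -11.44 ft.
Hydraulic gradient: i = |Δh| / L = 11.44 / 2628 = 0.00435.
Flow is from higher to lower head: from BH-4 toward BH-3, i.e. toward the east.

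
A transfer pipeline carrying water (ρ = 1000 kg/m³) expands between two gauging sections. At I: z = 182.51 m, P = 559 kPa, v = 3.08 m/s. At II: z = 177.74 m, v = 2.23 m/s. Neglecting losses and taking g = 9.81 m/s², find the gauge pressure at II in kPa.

P₂ ≈ 608 kPa

Pressure head at I: ψ₁ = P₁/(ρg) = 559×1000 / (1000 × 9.81) = 56.98 m.
Velocity heads: v₁²/2g = 3.08²/19.62 = 0.484 m; v₂²/2g = 2.23²/19.62 = 0.253 m.
Total head H = z₁ + ψ₁ + v₁²/2g = 182.51 + 56.98 + 0.484 = 239.97 m.
ψ₂ = H − z₂ − v₂²/2g = 239.97 − 177.74 − 0.253 = 61.98 m.
P₂ = ρgψ₂ = 1000 × 9.81 × 61.98 ≈ 608 kPa.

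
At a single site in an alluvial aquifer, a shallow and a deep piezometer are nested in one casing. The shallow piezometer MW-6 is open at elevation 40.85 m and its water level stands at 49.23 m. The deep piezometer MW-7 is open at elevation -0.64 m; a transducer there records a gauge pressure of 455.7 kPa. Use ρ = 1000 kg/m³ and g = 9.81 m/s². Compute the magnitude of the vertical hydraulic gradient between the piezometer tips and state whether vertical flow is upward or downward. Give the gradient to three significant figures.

|i_v| ≈ 0.0824; vertical flow is downward

Total head at MW-6: h = 49.23 m (water level in the standpipe).
Pressure head at MW-7: ψ = P/(ρg) = 455.7×1000 / (1000 × 9.81) = 46.45 m.
Total head at MW-7: h = z + ψ = -0.64 + 46.45 = 45.81 m.
Δh = h(MW-6) − h(MW-7) = 49.23 − 45.81 = 3.42 m.
Vertical separation Δz = 40.85 − (-0.64) = 41.49 m.
|i_v| = |Δh| / Δz = 3.42 / 41.49 = 0.0824.
Head is higher in the shallow piezometer, so vertical flow is downward (recharge condition).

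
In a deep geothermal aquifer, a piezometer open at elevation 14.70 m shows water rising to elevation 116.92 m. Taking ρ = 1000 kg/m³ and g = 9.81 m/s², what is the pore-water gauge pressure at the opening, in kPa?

Pressure head ψ = h − z = 116.92 − 14.70 = 102.22 m.
P = ρgψ = 1000 × 9.81 × 102.22 = 1002778 Pa ≈ 1000 kPa.

P ≈ 1000 kPa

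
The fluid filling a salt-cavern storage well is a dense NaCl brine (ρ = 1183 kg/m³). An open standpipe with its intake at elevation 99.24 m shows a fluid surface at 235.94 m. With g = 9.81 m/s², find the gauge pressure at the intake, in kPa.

P ≈ 1590 kPa

Pressure head ψ = h − z = 235.94 − 99.24 = 136.70 m.
P = ρgψ = 1183 × 9.81 × 136.70 = 1586435 Pa ≈ 1590 kPa.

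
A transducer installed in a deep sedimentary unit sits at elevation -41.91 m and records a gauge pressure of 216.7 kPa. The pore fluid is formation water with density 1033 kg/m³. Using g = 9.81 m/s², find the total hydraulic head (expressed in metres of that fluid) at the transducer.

ψ = P/(ρg) = 216.7×1000 / (1033 × 9.81) = 21.38 m.
h = z + ψ = -41.91 + 21.38 = -20.53 m.

h ≈ -20.53 m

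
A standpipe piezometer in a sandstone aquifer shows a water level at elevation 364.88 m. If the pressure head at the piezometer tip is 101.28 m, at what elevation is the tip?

z ≈ 263.60 m

z = h − ψ = 364.88 − 101.28 = 263.60 m.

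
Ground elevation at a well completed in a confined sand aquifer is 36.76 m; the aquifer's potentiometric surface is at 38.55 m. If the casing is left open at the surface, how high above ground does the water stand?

Water rises to the potentiometric surface, so the rise above ground = 38.55 − 36.76 = 1.79 m.

≈ 1.79 m above ground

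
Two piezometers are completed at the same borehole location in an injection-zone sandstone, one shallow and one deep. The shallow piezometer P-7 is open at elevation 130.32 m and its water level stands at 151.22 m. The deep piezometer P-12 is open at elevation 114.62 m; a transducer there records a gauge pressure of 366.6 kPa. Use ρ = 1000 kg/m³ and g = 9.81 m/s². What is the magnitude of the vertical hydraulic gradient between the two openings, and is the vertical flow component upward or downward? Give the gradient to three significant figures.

Total head at P-7: h = 151.22 m (water level in the standpipe).
Pressure head at P-12: ψ = P/(ρg) = 366.6×1000 / (1000 × 9.81) = 37.37 m.
Total head at P-12: h = z + ψ = 114.62 + 37.37 = 151.99 m.
Δh = h(P-7) − h(P-12) = 151.22 − 151.99 = -0.77 m.
Vertical separation Δz = 130.32 − 114.62 = 15.70 m.
|i_v| = |Δh| / Δz = 0.77 / 15.70 = 0.0490.
Head is higher in the deep piezometer, so vertical flow is upward (discharge condition).

|i_v| ≈ 0.0490; vertical flow is upward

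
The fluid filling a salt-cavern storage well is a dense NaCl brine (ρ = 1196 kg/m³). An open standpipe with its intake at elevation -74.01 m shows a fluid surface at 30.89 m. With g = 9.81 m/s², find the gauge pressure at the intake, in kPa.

Pressure head ψ = h − z = 30.89 − (-74.01) = 104.90 m.
P = ρgψ = 1196 × 9.81 × 104.90 = 1230767 Pa ≈ 1230 kPa.

P ≈ 1230 kPa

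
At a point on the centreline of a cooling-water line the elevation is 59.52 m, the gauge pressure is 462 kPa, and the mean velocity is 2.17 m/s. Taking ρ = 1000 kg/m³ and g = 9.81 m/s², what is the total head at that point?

Pressure head ψ = P/(ρg) = 462×1000 / (1000 × 9.81) = 47.09 m.
Velocity head = v²/(2g) = 2.17² / (2 × 9.81) = 0.240 m.
h = z + ψ + v²/(2g) = 59.52 + 47.09 + 0.240 = 106.85 m.

h ≈ 106.85 m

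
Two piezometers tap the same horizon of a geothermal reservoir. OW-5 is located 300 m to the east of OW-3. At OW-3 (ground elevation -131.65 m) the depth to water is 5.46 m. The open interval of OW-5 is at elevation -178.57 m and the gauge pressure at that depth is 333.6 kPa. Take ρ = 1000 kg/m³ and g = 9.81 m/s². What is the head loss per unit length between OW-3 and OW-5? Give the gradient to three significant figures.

i ≈ 0.0248 m/m

Total head at OW-3: h = -131.65 − 5.46 = -137.11 m.
Pressure head at OW-5: ψ = P/(ρg) = 333.6×1000 / (1000 × 9.81) = 34.01 m.
Total head at OW-5: h = z + ψ = -178.57 + 34.01 = -144.56 m.
Head difference: h(OW-3) − h(OW-5) = -137.11 − (-144.56) = 7.45 m.
Hydraulic gradient: i = |Δh| / L = 7.45 / 300 = 0.0248.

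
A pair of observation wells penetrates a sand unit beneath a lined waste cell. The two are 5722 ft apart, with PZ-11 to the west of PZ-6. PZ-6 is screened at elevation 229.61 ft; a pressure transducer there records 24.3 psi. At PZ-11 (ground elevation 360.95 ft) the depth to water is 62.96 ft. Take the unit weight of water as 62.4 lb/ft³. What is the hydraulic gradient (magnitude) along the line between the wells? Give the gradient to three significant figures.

i ≈ 0.00215

Pressure head at PZ-6: ψ = 144·P/γ = 144 × 24.3 / 62.4 = 56.08 ft.
Total head at PZ-6: h = z + ψ = 229.61 + 56.08 = 285.69 ft.
Total head at PZ-11: h = 360.95 − 62.96 = 297.99 ft.
Head difference: h(PZ-6) − h(PZ-11) = 285.69 − 297.99 = -12.30 ft.
Hydraulic gradient: i = |Δh| / L = 12.30 / 5722 = 0.00215.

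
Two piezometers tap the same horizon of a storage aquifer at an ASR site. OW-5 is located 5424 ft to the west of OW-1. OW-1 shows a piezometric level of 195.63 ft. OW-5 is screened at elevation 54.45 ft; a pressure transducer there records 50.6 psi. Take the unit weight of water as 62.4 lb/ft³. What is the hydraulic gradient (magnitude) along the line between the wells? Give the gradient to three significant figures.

Total head at OW-1: h = 195.63 ft (water level in the piezometer is the total head).
Pressure head at OW-5: ψ = 144·P/γ = 144 × 50.6 / 62.4 = 116.77 ft.
Total head at OW-5: h = z + ψ = 54.45 + 116.77 = 171.22 ft.
Head difference: h(OW-1) − h(OW-5) = 195.63 − 171.22 = 24.41 ft.
Hydraulic gradient: i = |Δh| / L = 24.41 / 5424 = 0.00450.

i ≈ 0.00450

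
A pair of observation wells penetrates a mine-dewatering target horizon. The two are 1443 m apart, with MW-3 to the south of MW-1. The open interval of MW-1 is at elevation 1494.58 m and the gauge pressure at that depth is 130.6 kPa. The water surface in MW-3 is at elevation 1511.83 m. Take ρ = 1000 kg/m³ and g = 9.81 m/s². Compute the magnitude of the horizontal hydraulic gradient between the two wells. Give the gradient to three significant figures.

Pressure head at MW-1: ψ = P/(ρg) = 130.6×1000 / (1000 × 9.81) = 13.31 m.
Total head at MW-1: h = z + ψ = 1494.58 + 13.31 = 1507.89 m.
Total head at MW-3: h = 1511.83 m (water level in the piezometer is the total head).
Head difference: h(MW-1) − h(MW-3) = 1507.89 − 1511.83 = -3.94 m.
Hydraulic gradient: i = |Δh| / L = 3.94 / 1443 = 0.00273.

i ≈ 0.00273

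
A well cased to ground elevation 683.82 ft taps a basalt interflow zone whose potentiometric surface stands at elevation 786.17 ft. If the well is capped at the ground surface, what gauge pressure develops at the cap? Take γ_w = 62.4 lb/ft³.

P ≈ 44.4 psi

Head above the cap: Δh = 786.17 − 683.82 = 102.35 ft.
P = γΔh/144 = 62.4 × 102.35 / 144 = 44.4 psi.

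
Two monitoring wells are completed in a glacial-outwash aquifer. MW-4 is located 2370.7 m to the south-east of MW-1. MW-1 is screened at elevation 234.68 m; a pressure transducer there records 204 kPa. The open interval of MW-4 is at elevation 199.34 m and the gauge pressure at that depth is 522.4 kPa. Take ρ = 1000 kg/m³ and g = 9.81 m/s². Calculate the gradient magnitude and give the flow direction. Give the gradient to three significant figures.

Pressure head at MW-1: ψ = P/(ρg) = 204×1000 / (1000 × 9.81) = 20.80 m.
Total head at MW-1: h = z + ψ = 234.68 + 20.80 = 255.48 m.
Pressure head at MW-4: ψ = P/(ρg) = 522.4×1000 / (1000 × 9.81) = 53.25 m.
Total head at MW-4: h = z + ψ = 199.34 + 53.25 = 252.59 m.
Head difference: h(MW-1) − h(MW-4) = 255.48 − 252.59 = 2.89 m.
Hydraulic gradient: i = |Δh| / L = 2.89 / 2370.7 = 0.00122.
Flow is from higher to lower head: from MW-1 toward MW-4, i.e. toward the south-east.

i ≈ 0.00122; groundwater flows toward the south-east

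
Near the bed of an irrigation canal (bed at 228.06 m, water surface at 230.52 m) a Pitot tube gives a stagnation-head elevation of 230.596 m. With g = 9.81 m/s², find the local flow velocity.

Near the bed, under hydrostatic conditions, the piezometric head (z + ψ) equals the free-surface elevation, 230.52 m.
Velocity head = total − piezometric = 230.596 − 230.52 = 0.076 m.
v = √(2g·h_v) = √(2 × 9.81 × 0.076) = 1.22 m/s.

v ≈ 1.22 m/s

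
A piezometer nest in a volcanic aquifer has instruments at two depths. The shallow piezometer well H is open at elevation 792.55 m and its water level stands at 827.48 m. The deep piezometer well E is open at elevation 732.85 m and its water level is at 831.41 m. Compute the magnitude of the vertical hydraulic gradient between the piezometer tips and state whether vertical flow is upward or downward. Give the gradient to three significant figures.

Total head at well H: h = 827.48 m (water level in the standpipe).
Total head at well E: h = 831.41 m.
Δh = h(well H) − h(well E) = 827.48 − 831.41 = -3.93 m.
Vertical separation Δz = 792.55 − 732.85 = 59.70 m.
|i_v| = |Δh| / Δz = 3.93 / 59.70 = 0.0658.
Head is higher in the deep piezometer, so vertical flow is upward (discharge condition).

|i_v| ≈ 0.0658; vertical flow is upward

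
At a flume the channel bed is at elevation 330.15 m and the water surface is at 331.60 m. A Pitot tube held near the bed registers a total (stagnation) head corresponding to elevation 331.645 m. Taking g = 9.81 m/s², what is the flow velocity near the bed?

v ≈ 0.940 m/s

Near the bed, under hydrostatic conditions, the piezometric head (z + ψ) equals the free-surface elevation, 331.60 m.
Velocity head = total − piezometric = 331.645 − 331.60 = 0.045 m.
v = √(2g·h_v) = √(2 × 9.81 × 0.045) = 0.940 m/s.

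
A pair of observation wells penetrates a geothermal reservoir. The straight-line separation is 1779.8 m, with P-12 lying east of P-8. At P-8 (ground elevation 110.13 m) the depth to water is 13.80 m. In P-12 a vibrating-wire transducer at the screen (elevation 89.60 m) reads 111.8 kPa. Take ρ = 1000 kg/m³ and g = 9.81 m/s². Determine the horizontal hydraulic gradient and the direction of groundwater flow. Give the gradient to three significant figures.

Total head at P-8: h = 110.13 − 13.80 = 96.33 m.
Pressure head at P-12: ψ = P/(ρg) = 111.8×1000 / (1000 × 9.81) = 11.40 m.
Total head at P-12: h = z + ψ = 89.60 + 11.40 = 101.00 m.
Head difference: h(P-8) − h(P-12) = 96.33 − 101.00 = -4.67 m.
Hydraulic gradient: i = |Δh| / L = 4.67 / 1779.8 = 0.00262.
Flow is from higher to lower head: from P-12 toward P-8, i.e. toward the west.

i ≈ 0.00262; groundwater flows toward the west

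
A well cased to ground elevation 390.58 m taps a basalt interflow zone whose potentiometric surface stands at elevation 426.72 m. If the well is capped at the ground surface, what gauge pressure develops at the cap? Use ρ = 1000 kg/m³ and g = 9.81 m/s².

P ≈ 355 kPa

Head above the cap: Δh = 426.72 − 390.58 = 36.14 m.
P = ρgΔh = 1000 × 9.81 × 36.14 = 354533 Pa ≈ 355 kPa.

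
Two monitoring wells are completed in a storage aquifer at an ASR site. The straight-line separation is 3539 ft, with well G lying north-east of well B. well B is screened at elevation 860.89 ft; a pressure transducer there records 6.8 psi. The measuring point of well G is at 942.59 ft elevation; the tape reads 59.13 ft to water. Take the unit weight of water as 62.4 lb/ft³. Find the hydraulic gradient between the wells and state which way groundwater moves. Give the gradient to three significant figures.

Pressure head at well B: ψ = 144·P/γ = 144 × 6.8 / 62.4 = 15.69 ft.
Total head at well B: h = z + ψ = 860.89 + 15.69 = 876.58 ft.
Total head at well G: h = 942.59 − 59.13 = 883.46 ft.
Head difference: h(well B) − h(well G) = 876.58 − 883.46 = -6.88 ft.
Hydraulic gradient: i = |Δh| / L = 6.88 / 3539 = 0.00194.
Flow is from higher to lower head: from well G toward well B, i.e. toward the south-west.

i ≈ 0.00194; groundwater flows toward the south-west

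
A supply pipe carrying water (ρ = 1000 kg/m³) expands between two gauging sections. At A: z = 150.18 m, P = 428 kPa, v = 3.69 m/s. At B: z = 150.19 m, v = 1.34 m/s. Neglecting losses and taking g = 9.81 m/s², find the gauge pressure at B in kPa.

Pressure head at A: ψ₁ = P₁/(ρg) = 428×1000 / (1000 × 9.81) = 43.63 m.
Velocity heads: v₁²/2g = 3.69²/19.62 = 0.694 m; v₂²/2g = 1.34²/19.62 = 0.092 m.
Total head H = z₁ + ψ₁ + v₁²/2g = 150.18 + 43.63 + 0.694 = 194.50 m.
ψ₂ = H − z₂ − v₂²/2g = 194.50 − 150.19 − 0.092 = 44.22 m.
P₂ = ρgψ₂ = 1000 × 9.81 × 44.22 ≈ 434 kPa.

P₂ ≈ 434 kPa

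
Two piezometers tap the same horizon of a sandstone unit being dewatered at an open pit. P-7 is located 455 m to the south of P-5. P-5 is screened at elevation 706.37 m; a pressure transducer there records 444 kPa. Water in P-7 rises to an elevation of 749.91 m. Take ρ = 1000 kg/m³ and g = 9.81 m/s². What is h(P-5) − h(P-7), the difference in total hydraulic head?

Pressure head at P-5: ψ = P/(ρg) = 444×1000 / (1000 × 9.81) = 45.26 m.
Total head at P-5: h = z + ψ = 706.37 + 45.26 = 751.63 m.
Total head at P-7: h = 749.91 m (water level in the piezometer is the total head).
Head difference: h(P-5) − h(P-7) = 751.63 − 749.91 = 1.72 m.

Δh ≈ 1.72 m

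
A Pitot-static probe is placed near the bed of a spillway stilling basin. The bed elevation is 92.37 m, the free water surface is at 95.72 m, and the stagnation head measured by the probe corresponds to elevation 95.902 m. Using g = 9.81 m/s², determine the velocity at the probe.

v ≈ 1.89 m/s

Near the bed, under hydrostatic conditions, the piezometric head (z + ψ) equals the free-surface elevation, 95.72 m.
Velocity head = total − piezometric = 95.902 − 95.72 = 0.182 m.
v = √(2g·h_v) = √(2 × 9.81 × 0.182) = 1.89 m/s.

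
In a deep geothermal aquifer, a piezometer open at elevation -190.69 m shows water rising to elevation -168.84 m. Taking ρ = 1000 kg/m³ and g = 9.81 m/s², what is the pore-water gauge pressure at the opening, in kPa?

Pressure head ψ = h − z = -168.84 − (-190.69) = 21.85 m.
P = ρgψ = 1000 × 9.81 × 21.85 = 214348 Pa ≈ 214 kPa.

P ≈ 214 kPa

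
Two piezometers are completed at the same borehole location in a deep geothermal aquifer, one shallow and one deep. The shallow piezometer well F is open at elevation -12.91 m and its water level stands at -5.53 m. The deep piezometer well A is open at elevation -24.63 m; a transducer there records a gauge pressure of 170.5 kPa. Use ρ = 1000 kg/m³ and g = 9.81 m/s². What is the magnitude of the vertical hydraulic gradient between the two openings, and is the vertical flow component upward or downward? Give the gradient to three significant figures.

|i_v| ≈ 0.147; vertical flow is downward

Total head at well F: h = -5.53 m (water level in the standpipe).
Pressure head at well A: ψ = P/(ρg) = 170.5×1000 / (1000 × 9.81) = 17.38 m.
Total head at well A: h = z + ψ = -24.63 + 17.38 = -7.25 m.
Δh = h(well F) − h(well A) = -5.53 − (-7.25) = 1.72 m.
Vertical separation Δz = -12.91 − (-24.63) = 11.72 m.
|i_v| = |Δh| / Δz = 1.72 / 11.72 = 0.147.
Head is higher in the shallow piezometer, so vertical flow is downward (recharge condition).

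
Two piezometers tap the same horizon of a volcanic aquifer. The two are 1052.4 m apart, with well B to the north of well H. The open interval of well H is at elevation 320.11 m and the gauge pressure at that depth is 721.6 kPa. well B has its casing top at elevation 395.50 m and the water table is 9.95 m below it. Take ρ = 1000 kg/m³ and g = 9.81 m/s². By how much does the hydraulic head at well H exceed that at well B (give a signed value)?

Pressure head at well H: ψ = P/(ρg) = 721.6×1000 / (1000 × 9.81) = 73.56 m.
Total head at well H: h = z + ψ = 320.11 + 73.56 = 393.67 m.
Total head at well B: h = 395.50 − 9.95 = 385.55 m.
Head difference: h(well H) − h(well B) = 393.67 − 385.55 = 8.12 m.

Δh ≈ 8.12 m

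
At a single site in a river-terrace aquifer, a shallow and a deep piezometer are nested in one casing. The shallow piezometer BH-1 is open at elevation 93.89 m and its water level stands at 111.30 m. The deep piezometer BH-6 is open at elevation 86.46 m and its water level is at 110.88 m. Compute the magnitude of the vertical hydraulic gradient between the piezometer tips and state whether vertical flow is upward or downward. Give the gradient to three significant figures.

|i_v| ≈ 0.0565; vertical flow is downward

Total head at BH-1: h = 111.30 m (water level in the standpipe).
Total head at BH-6: h = 110.88 m.
Δh = h(BH-1) − h(BH-6) = 111.30 − 110.88 = 0.42 m.
Vertical separation Δz = 93.89 − 86.46 = 7.43 m.
|i_v| = |Δh| / Δz = 0.42 / 7.43 = 0.0565.
Head is higher in the shallow piezometer, so vertical flow is downward (recharge condition).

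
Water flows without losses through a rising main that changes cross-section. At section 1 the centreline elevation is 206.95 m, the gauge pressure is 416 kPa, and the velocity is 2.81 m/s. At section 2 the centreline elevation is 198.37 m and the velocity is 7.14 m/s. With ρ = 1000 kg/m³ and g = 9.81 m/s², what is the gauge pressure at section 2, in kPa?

Pressure head at 1: ψ₁ = P₁/(ρg) = 416×1000 / (1000 × 9.81) = 42.41 m.
Velocity heads: v₁²/2g = 2.81²/19.62 = 0.402 m; v₂²/2g = 7.14²/19.62 = 2.598 m.
Total head H = z₁ + ψ₁ + v₁²/2g = 206.95 + 42.41 + 0.402 = 249.76 m.
ψ₂ = H − z₂ − v₂²/2g = 249.76 − 198.37 − 2.598 = 48.79 m.
P₂ = ρgψ₂ = 1000 × 9.81 × 48.79 ≈ 479 kPa.

P₂ ≈ 479 kPa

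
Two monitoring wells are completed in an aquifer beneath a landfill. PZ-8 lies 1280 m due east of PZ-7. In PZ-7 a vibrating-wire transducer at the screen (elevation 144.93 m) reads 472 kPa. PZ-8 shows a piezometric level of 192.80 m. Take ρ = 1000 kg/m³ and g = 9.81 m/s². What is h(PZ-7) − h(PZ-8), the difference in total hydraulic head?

Δh ≈ 0.24 m

Pressure head at PZ-7: ψ = P/(ρg) = 472×1000 / (1000 × 9.81) = 48.11 m.
Total head at PZ-7: h = z + ψ = 144.93 + 48.11 = 193.04 m.
Total head at PZ-8: h = 192.80 m (water level in the piezometer is the total head).
Head difference: h(PZ-7) − h(PZ-8) = 193.04 − 192.80 = 0.24 m.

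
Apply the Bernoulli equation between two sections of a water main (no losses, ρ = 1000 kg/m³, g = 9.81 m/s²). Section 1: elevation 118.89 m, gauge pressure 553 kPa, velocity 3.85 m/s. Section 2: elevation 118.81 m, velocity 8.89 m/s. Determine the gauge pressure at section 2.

P₂ ≈ 522 kPa

Pressure head at 1: ψ₁ = P₁/(ρg) = 553×1000 / (1000 × 9.81) = 56.37 m.
Velocity heads: v₁²/2g = 3.85²/19.62 = 0.755 m; v₂²/2g = 8.89²/19.62 = 4.028 m.
Total head H = z₁ + ψ₁ + v₁²/2g = 118.89 + 56.37 + 0.755 = 176.01 m.
ψ₂ = H − z₂ − v₂²/2g = 176.01 − 118.81 − 4.028 = 53.17 m.
P₂ = ρgψ₂ = 1000 × 9.81 × 53.17 ≈ 522 kPa.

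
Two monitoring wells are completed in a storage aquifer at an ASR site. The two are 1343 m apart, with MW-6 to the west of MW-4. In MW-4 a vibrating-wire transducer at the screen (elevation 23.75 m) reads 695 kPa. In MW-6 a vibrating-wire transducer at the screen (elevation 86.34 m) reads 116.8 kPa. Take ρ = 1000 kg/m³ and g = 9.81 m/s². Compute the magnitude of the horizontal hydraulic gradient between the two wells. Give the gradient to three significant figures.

Pressure head at MW-4: ψ = P/(ρg) = 695×1000 / (1000 × 9.81) = 70.85 m.
Total head at MW-4: h = z + ψ = 23.75 + 70.85 = 94.60 m.
Pressure head at MW-6: ψ = P/(ρg) = 116.8×1000 / (1000 × 9.81) = 11.91 m.
Total head at MW-6: h = z + ψ = 86.34 + 11.91 = 98.25 m.
Head difference: h(MW-4) − h(MW-6) = 94.60 − 98.25 = -3.65 m.
Hydraulic gradient: i = |Δh| / L = 3.65 / 1343 = 0.00272.

i ≈ 0.00272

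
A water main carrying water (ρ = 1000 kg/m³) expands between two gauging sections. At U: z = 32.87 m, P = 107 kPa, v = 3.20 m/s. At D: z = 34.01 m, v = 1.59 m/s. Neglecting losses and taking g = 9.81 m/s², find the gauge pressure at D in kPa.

P₂ ≈ 99.7 kPa

Pressure head at U: ψ₁ = P₁/(ρg) = 107×1000 / (1000 × 9.81) = 10.91 m.
Velocity heads: v₁²/2g = 3.20²/19.62 = 0.522 m; v₂²/2g = 1.59²/19.62 = 0.129 m.
Total head H = z₁ + ψ₁ + v₁²/2g = 32.87 + 10.91 + 0.522 = 44.30 m.
ψ₂ = H − z₂ − v₂²/2g = 44.30 − 34.01 − 0.129 = 10.16 m.
P₂ = ρgψ₂ = 1000 × 9.81 × 10.16 ≈ 99.7 kPa.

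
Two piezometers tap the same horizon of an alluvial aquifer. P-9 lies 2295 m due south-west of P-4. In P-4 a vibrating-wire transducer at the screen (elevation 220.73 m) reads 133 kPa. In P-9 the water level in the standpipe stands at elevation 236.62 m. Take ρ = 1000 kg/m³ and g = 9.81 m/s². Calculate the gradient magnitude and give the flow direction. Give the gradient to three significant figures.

Pressure head at P-4: ψ = P/(ρg) = 133×1000 / (1000 × 9.81) = 13.56 m.
Total head at P-4: h = z + ψ = 220.73 + 13.56 = 234.29 m.
Total head at P-9: h = 236.62 m (water level in the piezometer is the total head).
Head difference: h(P-4) − h(P-9) = 234.29 − 236.62 = -2.33 m.
Hydraulic gradient: i = |Δh| / L = 2.33 / 2295 = 0.00102.
Flow is from higher to lower head: from P-9 toward P-4, i.e. toward the north-east.

i ≈ 0.00102; groundwater flows toward the north-east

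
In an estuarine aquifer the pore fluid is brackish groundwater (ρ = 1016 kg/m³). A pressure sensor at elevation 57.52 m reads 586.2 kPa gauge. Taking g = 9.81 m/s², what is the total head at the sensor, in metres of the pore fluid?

h ≈ 116.33 m

ψ = P/(ρg) = 586.2×1000 / (1016 × 9.81) = 58.81 m.
h = z + ψ = 57.52 + 58.81 = 116.33 m.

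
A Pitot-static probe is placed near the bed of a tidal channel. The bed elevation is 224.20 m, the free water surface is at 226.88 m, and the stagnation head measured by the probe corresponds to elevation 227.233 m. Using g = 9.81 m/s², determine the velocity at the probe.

Near the bed, under hydrostatic conditions, the piezometric head (z + ψ) equals the free-surface elevation, 226.88 m.
Velocity head = total − piezometric = 227.233 − 226.88 = 0.353 m.
v = √(2g·h_v) = √(2 × 9.81 × 0.353) = 2.63 m/s.

v ≈ 2.63 m/s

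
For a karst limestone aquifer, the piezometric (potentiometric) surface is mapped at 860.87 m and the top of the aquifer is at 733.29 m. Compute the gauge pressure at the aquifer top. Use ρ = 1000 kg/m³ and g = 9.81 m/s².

P ≈ 1250 kPa

Pressure head at the aquifer top: ψ = h − z = 860.87 − 733.29 = 127.58 m.
P = ρgψ = 1000 × 9.81 × 127.58 = 1251560 Pa ≈ 1250 kPa.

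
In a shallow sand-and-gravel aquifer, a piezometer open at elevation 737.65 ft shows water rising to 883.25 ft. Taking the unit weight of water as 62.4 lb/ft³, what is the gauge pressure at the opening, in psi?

P ≈ 63.1 psi

Pressure head ψ = h − z = 883.25 − 737.65 = 145.60 ft.
P = γ·ψ / 144 = 62.4 × 145.60 / 144 = 63.1 psi.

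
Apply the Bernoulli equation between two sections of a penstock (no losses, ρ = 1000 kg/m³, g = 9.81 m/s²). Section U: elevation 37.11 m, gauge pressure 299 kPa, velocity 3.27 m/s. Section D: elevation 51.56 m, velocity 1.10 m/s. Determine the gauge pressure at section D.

P₂ ≈ 162 kPa

Pressure head at U: ψ₁ = P₁/(ρg) = 299×1000 / (1000 × 9.81) = 30.48 m.
Velocity heads: v₁²/2g = 3.27²/19.62 = 0.545 m; v₂²/2g = 1.10²/19.62 = 0.062 m.
Total head H = z₁ + ψ₁ + v₁²/2g = 37.11 + 30.48 + 0.545 = 68.14 m.
ψ₂ = H − z₂ − v₂²/2g = 68.14 − 51.56 − 0.062 = 16.52 m.
P₂ = ρgψ₂ = 1000 × 9.81 × 16.52 ≈ 162 kPa.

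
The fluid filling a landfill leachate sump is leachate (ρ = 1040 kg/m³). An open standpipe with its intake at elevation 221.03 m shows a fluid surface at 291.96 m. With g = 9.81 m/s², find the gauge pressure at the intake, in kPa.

Pressure head ψ = h − z = 291.96 − 221.03 = 70.93 m.
P = ρgψ = 1040 × 9.81 × 70.93 = 723656 Pa ≈ 724 kPa.

P ≈ 724 kPa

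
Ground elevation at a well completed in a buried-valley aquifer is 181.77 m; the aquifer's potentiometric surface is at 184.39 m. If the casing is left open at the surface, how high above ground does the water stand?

Water rises to the potentiometric surface, so the rise above ground = 184.39 − 181.77 = 2.62 m.

≈ 2.62 m above ground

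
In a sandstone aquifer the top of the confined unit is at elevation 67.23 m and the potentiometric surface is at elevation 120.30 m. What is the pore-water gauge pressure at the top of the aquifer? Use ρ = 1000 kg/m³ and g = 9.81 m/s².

P ≈ 521 kPa

Pressure head at the aquifer top: ψ = h − z = 120.30 − 67.23 = 53.07 m.
P = ρgψ = 1000 × 9.81 × 53.07 = 520617 Pa ≈ 521 kPa.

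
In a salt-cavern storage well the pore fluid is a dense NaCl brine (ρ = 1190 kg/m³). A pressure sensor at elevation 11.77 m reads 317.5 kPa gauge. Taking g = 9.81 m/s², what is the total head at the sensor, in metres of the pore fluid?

h ≈ 38.97 m

ψ = P/(ρg) = 317.5×1000 / (1190 × 9.81) = 27.20 m.
h = z + ψ = 11.77 + 27.20 = 38.97 m.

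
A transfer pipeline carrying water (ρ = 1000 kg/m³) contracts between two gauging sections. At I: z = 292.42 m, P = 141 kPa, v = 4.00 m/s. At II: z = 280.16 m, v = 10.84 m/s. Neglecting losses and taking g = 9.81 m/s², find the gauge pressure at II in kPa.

Pressure head at I: ψ₁ = P₁/(ρg) = 141×1000 / (1000 × 9.81) = 14.37 m.
Velocity heads: v₁²/2g = 4.00²/19.62 = 0.815 m; v₂²/2g = 10.84²/19.62 = 5.989 m.
Total head H = z₁ + ψ₁ + v₁²/2g = 292.42 + 14.37 + 0.815 = 307.61 m.
ψ₂ = H − z₂ − v₂²/2g = 307.61 − 280.16 − 5.989 = 21.46 m.
P₂ = ρgψ₂ = 1000 × 9.81 × 21.46 ≈ 211 kPa.

P₂ ≈ 211 kPa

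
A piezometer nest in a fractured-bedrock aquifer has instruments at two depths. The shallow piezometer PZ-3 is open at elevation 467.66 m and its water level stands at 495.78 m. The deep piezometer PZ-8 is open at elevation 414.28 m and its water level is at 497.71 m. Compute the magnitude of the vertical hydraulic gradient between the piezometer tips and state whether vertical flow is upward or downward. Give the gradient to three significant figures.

Total head at PZ-3: h = 495.78 m (water level in the standpipe).
Total head at PZ-8: h = 497.71 m.
Δh = h(PZ-3) − h(PZ-8) = 495.78 − 497.71 = -1.93 m.
Vertical separation Δz = 467.66 − 414.28 = 53.38 m.
|i_v| = |Δh| / Δz = 1.93 / 53.38 = 0.0362.
Head is higher in the deep piezometer, so vertical flow is upward (discharge condition).

|i_v| ≈ 0.0362; vertical flow is upward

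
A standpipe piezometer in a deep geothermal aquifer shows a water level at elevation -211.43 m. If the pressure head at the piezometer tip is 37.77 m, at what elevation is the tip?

z = h − ψ = -211.43 − 37.77 = -249.20 m.

z ≈ -249.20 m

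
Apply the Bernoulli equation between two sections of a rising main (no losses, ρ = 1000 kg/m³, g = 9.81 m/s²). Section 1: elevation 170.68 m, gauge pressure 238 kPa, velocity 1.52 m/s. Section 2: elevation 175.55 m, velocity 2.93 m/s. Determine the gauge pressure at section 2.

Pressure head at 1: ψ₁ = P₁/(ρg) = 238×1000 / (1000 × 9.81) = 24.26 m.
Velocity heads: v₁²/2g = 1.52²/19.62 = 0.118 m; v₂²/2g = 2.93²/19.62 = 0.438 m.
Total head H = z₁ + ψ₁ + v₁²/2g = 170.68 + 24.26 + 0.118 = 195.06 m.
ψ₂ = H − z₂ − v₂²/2g = 195.06 − 175.55 − 0.438 = 19.07 m.
P₂ = ρgψ₂ = 1000 × 9.81 × 19.07 ≈ 187 kPa.

P₂ ≈ 187 kPa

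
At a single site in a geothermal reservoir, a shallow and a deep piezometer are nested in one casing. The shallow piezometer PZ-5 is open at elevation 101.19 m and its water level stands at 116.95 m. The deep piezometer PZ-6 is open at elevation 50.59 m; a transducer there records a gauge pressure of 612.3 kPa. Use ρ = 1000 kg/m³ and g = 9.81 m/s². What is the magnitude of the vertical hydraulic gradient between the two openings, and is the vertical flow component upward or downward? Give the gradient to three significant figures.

Total head at PZ-5: h = 116.95 m (water level in the standpipe).
Pressure head at PZ-6: ψ = P/(ρg) = 612.3×1000 / (1000 × 9.81) = 62.42 m.
Total head at PZ-6: h = z + ψ = 50.59 + 62.42 = 113.01 m.
Δh = h(PZ-5) − h(PZ-6) = 116.95 − 113.01 = 3.94 m.
Vertical separation Δz = 101.19 − 50.59 = 50.60 m.
|i_v| = |Δh| / Δz = 3.94 / 50.60 = 0.0779.
Head is higher in the shallow piezometer, so vertical flow is downward (recharge condition).

|i_v| ≈ 0.0779; vertical flow is downward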